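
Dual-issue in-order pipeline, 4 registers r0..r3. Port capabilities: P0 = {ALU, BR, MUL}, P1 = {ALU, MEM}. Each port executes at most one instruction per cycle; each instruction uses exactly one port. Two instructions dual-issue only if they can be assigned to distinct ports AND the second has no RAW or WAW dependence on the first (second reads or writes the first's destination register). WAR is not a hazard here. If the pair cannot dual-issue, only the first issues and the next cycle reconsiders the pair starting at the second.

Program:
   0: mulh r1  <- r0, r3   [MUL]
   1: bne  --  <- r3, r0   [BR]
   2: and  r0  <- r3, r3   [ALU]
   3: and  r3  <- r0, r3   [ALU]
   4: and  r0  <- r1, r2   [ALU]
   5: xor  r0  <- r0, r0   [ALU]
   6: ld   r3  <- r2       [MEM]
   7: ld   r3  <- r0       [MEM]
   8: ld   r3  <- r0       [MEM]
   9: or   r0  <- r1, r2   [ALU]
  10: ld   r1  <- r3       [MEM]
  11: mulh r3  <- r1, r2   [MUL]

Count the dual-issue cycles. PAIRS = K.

  cy0 -> i0 (mulh.MUL) no-port MUL/BR
  cy1 -> i1/i2 (bne.BR/and.ALU) 2-wide
  cy2 -> i3/i4 (and.ALU/and.ALU) 2-wide
  cy3 -> i5/i6 (xor.ALU/ld.MEM) 2-wide
  cy4 -> i7 (ld.MEM) no-port MEM/MEM
  cy5 -> i8/i9 (ld.MEM/or.ALU) 2-wide
  cy6 -> i10 (ld.MEM) RAW r1
  cy7 -> i11 (mulh.MUL) tail

PAIRS = 4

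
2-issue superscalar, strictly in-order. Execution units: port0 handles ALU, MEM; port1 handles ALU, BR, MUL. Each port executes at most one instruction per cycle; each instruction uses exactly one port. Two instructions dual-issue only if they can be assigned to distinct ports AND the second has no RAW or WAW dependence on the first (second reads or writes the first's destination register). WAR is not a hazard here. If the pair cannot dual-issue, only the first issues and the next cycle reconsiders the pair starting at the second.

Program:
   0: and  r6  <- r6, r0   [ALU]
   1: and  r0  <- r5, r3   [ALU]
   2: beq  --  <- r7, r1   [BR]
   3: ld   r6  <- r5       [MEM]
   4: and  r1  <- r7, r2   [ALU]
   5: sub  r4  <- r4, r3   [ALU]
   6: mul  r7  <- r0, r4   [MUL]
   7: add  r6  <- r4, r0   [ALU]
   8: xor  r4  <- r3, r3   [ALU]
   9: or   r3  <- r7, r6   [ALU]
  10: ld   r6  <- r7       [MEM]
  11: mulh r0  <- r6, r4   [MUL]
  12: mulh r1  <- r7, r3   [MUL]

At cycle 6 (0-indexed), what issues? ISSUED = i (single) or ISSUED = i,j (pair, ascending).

0. and;and @i0&i1  | 2-wide
1. beq;ld @i2&i3  | 2-wide
2. and;sub @i4&i5  | 2-wide
3. mul;add @i6&i7  | 2-wide
4. xor;or @i8&i9  | 2-wide
5. ld @i10  | RAW r6
6. mulh @i11  | no-port MUL/MUL
7. mulh @i12  | tail

ISSUED = 11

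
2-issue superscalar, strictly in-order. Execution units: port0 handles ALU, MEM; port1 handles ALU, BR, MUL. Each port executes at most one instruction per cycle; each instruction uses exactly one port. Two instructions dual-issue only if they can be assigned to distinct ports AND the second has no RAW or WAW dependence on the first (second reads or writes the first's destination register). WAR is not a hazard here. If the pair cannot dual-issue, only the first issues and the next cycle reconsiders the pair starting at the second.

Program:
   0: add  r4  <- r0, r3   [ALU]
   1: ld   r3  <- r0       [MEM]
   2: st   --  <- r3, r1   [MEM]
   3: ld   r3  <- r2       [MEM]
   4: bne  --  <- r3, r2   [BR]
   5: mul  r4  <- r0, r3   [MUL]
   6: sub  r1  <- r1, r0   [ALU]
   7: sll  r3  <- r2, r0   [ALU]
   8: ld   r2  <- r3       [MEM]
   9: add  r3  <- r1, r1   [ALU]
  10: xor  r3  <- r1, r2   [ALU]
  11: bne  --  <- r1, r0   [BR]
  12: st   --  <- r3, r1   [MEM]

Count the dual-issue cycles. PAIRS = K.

PAIRS = 4

t=0 i0&i1:add ld ; 2-wide
t=1 i2:st ; no-port MEM/MEM
t=2 i3:ld ; RAW r3
t=3 i4:bne ; no-port BR/MUL
t=4 i5&i6:mul sub ; 2-wide
t=5 i7:sll ; RAW r3
t=6 i8&i9:ld add ; 2-wide
t=7 i10&i11:xor bne ; 2-wide
t=8 i12:st ; tail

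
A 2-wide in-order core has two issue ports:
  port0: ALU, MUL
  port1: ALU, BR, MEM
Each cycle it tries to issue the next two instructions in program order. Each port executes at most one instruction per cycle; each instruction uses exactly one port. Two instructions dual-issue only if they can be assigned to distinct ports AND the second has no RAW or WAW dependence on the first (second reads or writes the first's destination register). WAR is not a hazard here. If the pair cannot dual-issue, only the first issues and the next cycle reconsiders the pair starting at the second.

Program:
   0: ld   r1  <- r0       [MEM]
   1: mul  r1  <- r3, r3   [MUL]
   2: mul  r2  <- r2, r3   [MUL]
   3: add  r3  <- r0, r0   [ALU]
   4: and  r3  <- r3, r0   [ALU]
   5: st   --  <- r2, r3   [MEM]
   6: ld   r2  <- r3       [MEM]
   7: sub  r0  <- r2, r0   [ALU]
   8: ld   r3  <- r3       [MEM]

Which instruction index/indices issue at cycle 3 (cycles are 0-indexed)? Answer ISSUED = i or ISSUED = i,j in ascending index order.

  cy0 -> i0 (ld.MEM) WAW r1
  cy1 -> i1 (mul.MUL) no-port MUL/MUL
  cy2 -> i2&i3 (mul.MUL;add.ALU) dual
  cy3 -> i4 (and.ALU) RAW r3
  cy4 -> i5 (st.MEM) no-port MEM/MEM
  cy5 -> i6 (ld.MEM) RAW r2
  cy6 -> i7&i8 (sub.ALU;ld.MEM) dual

ISSUED = 4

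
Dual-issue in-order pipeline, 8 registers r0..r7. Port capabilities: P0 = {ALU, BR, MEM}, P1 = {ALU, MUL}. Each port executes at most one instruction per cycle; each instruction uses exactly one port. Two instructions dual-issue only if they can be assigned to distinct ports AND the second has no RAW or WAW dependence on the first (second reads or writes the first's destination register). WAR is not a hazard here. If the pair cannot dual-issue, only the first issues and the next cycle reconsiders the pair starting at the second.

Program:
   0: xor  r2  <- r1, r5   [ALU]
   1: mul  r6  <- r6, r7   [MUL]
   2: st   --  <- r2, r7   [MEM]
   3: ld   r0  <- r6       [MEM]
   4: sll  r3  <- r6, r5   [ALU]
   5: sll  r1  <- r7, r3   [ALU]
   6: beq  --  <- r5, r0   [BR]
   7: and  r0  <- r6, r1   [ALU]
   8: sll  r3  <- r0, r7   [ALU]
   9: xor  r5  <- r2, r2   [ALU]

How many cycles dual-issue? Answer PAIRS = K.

PAIRS = 4

  cy0 -> i0+i1 (xor/mul) 2-wide
  cy1 -> i2 (st) no-port MEM/MEM
  cy2 -> i3+i4 (ld/sll) 2-wide
  cy3 -> i5+i6 (sll/beq) 2-wide
  cy4 -> i7 (and) RAW r0
  cy5 -> i8+i9 (sll/xor) 2-wide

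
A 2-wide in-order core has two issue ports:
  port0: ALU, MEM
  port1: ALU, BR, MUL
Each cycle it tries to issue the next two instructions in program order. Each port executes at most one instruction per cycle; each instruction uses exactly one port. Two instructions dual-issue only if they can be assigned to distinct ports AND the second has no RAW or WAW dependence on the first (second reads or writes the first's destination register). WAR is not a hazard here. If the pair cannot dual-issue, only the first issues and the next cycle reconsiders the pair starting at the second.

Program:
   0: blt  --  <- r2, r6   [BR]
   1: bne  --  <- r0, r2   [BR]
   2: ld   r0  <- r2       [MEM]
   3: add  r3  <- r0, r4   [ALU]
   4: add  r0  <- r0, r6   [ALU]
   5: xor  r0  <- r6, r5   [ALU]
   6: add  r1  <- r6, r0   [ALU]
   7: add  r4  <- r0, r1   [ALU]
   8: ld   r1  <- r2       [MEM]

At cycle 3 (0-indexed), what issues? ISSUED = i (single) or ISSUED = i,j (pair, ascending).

t=0 i0:blt.BR ; no-port BR/BR
t=1 i1/i2:bne.BR+ld.MEM ; pair
t=2 i3/i4:add.ALU+add.ALU ; pair
t=3 i5:xor.ALU ; RAW r0
t=4 i6:add.ALU ; RAW r1
t=5 i7/i8:add.ALU+ld.MEM ; pair

ISSUED = 5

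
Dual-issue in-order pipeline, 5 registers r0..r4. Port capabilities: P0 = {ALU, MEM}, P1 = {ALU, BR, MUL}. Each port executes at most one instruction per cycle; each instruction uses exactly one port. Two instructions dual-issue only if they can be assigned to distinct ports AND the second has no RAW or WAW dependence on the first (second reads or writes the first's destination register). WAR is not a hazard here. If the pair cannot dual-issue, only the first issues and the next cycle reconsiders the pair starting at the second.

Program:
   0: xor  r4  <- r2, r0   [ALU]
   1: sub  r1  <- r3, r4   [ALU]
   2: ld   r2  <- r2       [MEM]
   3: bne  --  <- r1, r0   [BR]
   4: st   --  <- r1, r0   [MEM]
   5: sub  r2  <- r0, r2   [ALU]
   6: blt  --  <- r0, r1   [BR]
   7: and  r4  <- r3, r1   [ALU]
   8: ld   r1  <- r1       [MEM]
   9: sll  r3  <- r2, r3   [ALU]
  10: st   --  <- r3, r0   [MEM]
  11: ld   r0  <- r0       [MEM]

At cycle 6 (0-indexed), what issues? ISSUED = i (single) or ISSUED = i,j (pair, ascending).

t=0 i0:xor.ALU ; RAW r4
t=1 i1/i2:sub.ALU ld.MEM ; pair
t=2 i3/i4:bne.BR st.MEM ; pair
t=3 i5/i6:sub.ALU blt.BR ; pair
t=4 i7/i8:and.ALU ld.MEM ; pair
t=5 i9:sll.ALU ; RAW r3
t=6 i10:st.MEM ; no-port MEM/MEM
t=7 i11:ld.MEM ; tail

ISSUED = 10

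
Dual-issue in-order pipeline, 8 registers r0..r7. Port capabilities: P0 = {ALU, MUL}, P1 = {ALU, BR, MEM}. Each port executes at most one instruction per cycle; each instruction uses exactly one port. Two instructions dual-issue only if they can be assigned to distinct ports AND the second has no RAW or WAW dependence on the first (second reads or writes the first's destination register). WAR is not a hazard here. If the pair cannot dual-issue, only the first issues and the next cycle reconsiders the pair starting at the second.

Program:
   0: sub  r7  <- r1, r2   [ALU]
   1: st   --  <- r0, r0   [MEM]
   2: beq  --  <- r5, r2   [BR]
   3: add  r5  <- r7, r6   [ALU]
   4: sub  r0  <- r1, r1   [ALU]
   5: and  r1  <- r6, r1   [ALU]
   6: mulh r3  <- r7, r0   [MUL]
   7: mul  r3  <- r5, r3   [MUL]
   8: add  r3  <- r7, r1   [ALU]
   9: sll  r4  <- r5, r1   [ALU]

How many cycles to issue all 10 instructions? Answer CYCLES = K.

CYCLES = 6

#0 head=0: sub+st i0+i1 2-wide
#1 head=2: beq+add i2+i3 2-wide
#2 head=4: sub+and i4+i5 2-wide
#3 head=6: mulh i6 no-port MUL/MUL
#4 head=7: mul i7 WAW r3
#5 head=8: add+sll i8+i9 2-wide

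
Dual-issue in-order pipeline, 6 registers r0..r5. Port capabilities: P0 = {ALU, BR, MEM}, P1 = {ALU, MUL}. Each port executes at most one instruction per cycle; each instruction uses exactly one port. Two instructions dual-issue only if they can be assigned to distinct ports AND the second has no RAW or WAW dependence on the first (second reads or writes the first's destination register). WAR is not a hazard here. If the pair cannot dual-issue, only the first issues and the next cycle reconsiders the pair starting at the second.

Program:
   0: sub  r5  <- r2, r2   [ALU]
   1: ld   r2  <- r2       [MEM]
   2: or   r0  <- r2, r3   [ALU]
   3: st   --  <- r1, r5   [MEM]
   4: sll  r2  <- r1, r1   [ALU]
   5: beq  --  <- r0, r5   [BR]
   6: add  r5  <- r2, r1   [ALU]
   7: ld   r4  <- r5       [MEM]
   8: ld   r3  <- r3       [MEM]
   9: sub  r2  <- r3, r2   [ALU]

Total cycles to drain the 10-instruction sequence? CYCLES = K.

CYCLES = 7

0. sub.ALU/ld.MEM @i0&i1  | 2-wide
1. or.ALU/st.MEM @i2&i3  | 2-wide
2. sll.ALU/beq.BR @i4&i5  | 2-wide
3. add.ALU @i6  | RAW r5
4. ld.MEM @i7  | no-port MEM/MEM
5. ld.MEM @i8  | RAW r3
6. sub.ALU @i9  | tail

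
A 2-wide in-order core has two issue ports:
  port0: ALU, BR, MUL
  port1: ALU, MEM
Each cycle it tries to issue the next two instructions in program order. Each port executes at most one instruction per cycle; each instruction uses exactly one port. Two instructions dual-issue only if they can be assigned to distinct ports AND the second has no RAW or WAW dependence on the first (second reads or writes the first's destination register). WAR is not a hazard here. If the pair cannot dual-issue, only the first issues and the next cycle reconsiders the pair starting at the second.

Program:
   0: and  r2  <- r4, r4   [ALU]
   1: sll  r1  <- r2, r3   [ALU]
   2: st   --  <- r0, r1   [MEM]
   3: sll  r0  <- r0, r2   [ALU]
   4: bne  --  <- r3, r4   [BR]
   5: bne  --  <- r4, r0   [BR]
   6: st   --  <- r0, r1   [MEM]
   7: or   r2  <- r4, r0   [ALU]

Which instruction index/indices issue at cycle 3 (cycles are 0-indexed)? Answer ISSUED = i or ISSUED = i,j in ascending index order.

[0] i0  and  -- RAW r2
[1] i1  sll  -- RAW r1
[2] i2&i3  st+sll  -- 2-wide
[3] i4  bne  -- no-port BR/BR
[4] i5&i6  bne+st  -- 2-wide
[5] i7  or  -- tail

ISSUED = 4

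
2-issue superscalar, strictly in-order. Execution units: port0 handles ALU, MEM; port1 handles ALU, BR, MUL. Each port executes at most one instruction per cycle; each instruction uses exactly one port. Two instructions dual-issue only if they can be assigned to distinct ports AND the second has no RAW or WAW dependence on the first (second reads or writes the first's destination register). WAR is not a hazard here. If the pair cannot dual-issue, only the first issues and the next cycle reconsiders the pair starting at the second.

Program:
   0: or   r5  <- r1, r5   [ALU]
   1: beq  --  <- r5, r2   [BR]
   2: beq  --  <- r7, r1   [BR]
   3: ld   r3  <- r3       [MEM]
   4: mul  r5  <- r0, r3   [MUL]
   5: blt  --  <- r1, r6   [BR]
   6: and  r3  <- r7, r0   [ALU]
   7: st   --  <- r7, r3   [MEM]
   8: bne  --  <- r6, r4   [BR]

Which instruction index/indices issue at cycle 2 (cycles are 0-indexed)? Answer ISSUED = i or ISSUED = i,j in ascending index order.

[0] i0  or.ALU  -- RAW r5
[1] i1  beq.BR  -- no-port BR/BR
[2] i2&i3  beq.BR/ld.MEM  -- dual
[3] i4  mul.MUL  -- no-port MUL/BR
[4] i5&i6  blt.BR/and.ALU  -- dual
[5] i7&i8  st.MEM/bne.BR  -- dual

ISSUED = 2,3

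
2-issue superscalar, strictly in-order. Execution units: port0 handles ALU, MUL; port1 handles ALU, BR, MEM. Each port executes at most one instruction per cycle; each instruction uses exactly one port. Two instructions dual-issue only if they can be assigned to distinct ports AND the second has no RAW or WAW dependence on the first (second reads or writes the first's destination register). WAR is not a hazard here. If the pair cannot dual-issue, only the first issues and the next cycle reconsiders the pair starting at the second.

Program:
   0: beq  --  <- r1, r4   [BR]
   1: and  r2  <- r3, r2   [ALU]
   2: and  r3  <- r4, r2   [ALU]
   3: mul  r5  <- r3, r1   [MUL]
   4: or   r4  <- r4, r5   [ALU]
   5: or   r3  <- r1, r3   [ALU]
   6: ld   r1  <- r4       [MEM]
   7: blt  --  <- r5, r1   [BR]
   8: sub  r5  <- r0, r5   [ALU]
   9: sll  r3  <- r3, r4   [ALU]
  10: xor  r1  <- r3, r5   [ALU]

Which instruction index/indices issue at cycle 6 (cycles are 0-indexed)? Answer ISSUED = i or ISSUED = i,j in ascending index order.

  cy0 -> i0/i1 (beq.BR/and.ALU) 2-wide
  cy1 -> i2 (and.ALU) RAW r3
  cy2 -> i3 (mul.MUL) RAW r5
  cy3 -> i4/i5 (or.ALU/or.ALU) 2-wide
  cy4 -> i6 (ld.MEM) no-port MEM/BR
  cy5 -> i7/i8 (blt.BR/sub.ALU) 2-wide
  cy6 -> i9 (sll.ALU) RAW r3
  cy7 -> i10 (xor.ALU) tail

ISSUED = 9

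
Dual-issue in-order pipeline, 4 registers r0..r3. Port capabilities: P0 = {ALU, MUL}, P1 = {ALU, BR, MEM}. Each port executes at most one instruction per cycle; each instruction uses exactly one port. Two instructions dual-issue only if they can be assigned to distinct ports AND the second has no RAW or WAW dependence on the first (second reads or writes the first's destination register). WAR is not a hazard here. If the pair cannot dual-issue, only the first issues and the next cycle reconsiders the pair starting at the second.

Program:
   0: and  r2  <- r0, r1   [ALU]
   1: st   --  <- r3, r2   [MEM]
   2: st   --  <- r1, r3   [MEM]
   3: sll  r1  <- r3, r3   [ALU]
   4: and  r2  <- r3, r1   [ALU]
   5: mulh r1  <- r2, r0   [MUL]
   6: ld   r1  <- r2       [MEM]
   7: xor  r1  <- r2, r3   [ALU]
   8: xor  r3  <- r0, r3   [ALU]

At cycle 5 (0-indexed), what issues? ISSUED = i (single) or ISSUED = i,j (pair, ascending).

#0 head=0: and.ALU i0 RAW r2
#1 head=1: st.MEM i1 no-port MEM/MEM
#2 head=2: st.MEM/sll.ALU i2,i3 dual
#3 head=4: and.ALU i4 RAW r2
#4 head=5: mulh.MUL i5 WAW r1
#5 head=6: ld.MEM i6 WAW r1
#6 head=7: xor.ALU/xor.ALU i7,i8 dual

ISSUED = 6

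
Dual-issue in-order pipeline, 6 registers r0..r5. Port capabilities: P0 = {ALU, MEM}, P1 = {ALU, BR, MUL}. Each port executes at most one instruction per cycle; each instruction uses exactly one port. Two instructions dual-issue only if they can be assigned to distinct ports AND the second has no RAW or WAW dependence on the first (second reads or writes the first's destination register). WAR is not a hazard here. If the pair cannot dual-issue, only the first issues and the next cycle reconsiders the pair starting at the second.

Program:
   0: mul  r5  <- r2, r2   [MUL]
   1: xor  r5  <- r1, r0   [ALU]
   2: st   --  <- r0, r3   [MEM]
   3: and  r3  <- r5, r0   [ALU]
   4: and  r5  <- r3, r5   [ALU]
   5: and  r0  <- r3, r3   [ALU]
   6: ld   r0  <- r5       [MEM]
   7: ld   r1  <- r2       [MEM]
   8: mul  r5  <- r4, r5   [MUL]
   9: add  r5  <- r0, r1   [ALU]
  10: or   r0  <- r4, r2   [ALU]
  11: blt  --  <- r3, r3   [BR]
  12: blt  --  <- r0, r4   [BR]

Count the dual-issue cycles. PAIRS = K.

t=0 i0:mul ; WAW r5
t=1 i1+i2:xor+st ; 2-wide
t=2 i3:and ; RAW r3
t=3 i4+i5:and+and ; 2-wide
t=4 i6:ld ; no-port MEM/MEM
t=5 i7+i8:ld+mul ; 2-wide
t=6 i9+i10:add+or ; 2-wide
t=7 i11:blt ; no-port BR/BR
t=8 i12:blt ; tail

PAIRS = 4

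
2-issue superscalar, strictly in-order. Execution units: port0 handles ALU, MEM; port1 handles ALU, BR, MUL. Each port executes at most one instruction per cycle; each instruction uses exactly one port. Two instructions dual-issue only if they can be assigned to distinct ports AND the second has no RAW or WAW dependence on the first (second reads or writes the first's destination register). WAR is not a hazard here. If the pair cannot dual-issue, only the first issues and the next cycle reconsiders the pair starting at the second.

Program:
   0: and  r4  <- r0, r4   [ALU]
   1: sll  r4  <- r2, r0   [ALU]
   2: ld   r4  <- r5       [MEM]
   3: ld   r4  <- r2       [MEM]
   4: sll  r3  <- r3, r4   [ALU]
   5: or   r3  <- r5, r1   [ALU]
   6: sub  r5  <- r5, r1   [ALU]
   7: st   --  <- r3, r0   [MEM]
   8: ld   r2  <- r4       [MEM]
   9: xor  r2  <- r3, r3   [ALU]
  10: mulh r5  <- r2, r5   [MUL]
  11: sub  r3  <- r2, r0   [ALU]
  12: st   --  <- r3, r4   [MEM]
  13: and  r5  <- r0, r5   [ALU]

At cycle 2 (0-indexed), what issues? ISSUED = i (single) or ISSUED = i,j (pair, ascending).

ISSUED = 2

0. and.ALU @i0  | WAW r4
1. sll.ALU @i1  | WAW r4
2. ld.MEM @i2  | no-port MEM/MEM
3. ld.MEM @i3  | RAW r4
4. sll.ALU @i4  | WAW r3
5. or.ALU;sub.ALU @i5/i6  | pair
6. st.MEM @i7  | no-port MEM/MEM
7. ld.MEM @i8  | WAW r2
8. xor.ALU @i9  | RAW r2
9. mulh.MUL;sub.ALU @i10/i11  | pair
10. st.MEM;and.ALU @i12/i13  | pair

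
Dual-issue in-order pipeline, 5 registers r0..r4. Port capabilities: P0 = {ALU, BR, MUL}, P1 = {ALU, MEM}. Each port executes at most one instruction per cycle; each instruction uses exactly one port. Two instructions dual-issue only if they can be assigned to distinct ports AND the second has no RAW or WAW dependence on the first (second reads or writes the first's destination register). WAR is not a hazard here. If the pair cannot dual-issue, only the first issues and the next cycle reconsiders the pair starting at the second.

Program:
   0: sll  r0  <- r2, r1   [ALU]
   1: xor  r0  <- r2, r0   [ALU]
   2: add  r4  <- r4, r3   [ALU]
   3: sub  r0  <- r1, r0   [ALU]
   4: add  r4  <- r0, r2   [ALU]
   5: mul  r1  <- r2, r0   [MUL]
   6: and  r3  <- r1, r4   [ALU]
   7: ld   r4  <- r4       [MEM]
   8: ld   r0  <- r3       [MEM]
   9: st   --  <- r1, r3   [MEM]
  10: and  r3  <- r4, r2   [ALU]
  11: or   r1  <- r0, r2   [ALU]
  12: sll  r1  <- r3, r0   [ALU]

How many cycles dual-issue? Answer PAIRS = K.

PAIRS = 4

#0 head=0: sll i0 RAW+WAW r0
#1 head=1: xor add i1+i2 pair
#2 head=3: sub i3 RAW r0
#3 head=4: add mul i4+i5 pair
#4 head=6: and ld i6+i7 pair
#5 head=8: ld i8 no-port MEM/MEM
#6 head=9: st and i9+i10 pair
#7 head=11: or i11 WAW r1
#8 head=12: sll i12 tail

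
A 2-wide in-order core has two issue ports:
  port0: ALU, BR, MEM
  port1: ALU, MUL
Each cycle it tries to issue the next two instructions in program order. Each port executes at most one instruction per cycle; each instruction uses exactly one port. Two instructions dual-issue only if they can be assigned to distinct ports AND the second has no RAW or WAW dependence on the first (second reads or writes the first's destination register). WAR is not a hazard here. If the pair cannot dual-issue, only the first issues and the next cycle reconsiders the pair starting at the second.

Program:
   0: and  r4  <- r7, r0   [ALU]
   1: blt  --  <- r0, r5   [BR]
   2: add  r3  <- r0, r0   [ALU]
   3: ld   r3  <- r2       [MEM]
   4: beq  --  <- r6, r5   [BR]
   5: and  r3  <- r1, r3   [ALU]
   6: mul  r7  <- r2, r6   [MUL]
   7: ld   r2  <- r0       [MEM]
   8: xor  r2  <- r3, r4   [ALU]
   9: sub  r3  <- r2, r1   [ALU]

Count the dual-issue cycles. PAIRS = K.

PAIRS = 3

#0 head=0: and.ALU;blt.BR i0&i1 dual
#1 head=2: add.ALU i2 WAW r3
#2 head=3: ld.MEM i3 no-port MEM/BR
#3 head=4: beq.BR;and.ALU i4&i5 dual
#4 head=6: mul.MUL;ld.MEM i6&i7 dual
#5 head=8: xor.ALU i8 RAW r2
#6 head=9: sub.ALU i9 tail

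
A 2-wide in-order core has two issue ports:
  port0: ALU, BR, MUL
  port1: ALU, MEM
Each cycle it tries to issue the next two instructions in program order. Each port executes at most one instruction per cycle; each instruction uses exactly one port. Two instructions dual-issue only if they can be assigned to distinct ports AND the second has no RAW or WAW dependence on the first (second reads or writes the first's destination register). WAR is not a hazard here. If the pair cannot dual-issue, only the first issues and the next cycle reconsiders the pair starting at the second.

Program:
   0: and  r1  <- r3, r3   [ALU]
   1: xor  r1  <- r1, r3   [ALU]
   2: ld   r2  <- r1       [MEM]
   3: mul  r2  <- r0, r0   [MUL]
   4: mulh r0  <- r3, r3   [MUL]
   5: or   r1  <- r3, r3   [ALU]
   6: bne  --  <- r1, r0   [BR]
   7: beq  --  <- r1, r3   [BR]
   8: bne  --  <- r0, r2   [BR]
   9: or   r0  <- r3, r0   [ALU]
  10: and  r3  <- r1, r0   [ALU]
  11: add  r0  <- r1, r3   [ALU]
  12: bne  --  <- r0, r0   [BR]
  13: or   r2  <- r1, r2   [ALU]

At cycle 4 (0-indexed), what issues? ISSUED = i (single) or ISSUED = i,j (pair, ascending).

ISSUED = 4,5

c0: i0 and.ALU  RAW+WAW r1
c1: i1 xor.ALU  RAW r1
c2: i2 ld.MEM  WAW r2
c3: i3 mul.MUL  no-port MUL/MUL
c4: i4+i5 mulh.MUL;or.ALU  dual
c5: i6 bne.BR  no-port BR/BR
c6: i7 beq.BR  no-port BR/BR
c7: i8+i9 bne.BR;or.ALU  dual
c8: i10 and.ALU  RAW r3
c9: i11 add.ALU  RAW r0
c10: i12+i13 bne.BR;or.ALU  dual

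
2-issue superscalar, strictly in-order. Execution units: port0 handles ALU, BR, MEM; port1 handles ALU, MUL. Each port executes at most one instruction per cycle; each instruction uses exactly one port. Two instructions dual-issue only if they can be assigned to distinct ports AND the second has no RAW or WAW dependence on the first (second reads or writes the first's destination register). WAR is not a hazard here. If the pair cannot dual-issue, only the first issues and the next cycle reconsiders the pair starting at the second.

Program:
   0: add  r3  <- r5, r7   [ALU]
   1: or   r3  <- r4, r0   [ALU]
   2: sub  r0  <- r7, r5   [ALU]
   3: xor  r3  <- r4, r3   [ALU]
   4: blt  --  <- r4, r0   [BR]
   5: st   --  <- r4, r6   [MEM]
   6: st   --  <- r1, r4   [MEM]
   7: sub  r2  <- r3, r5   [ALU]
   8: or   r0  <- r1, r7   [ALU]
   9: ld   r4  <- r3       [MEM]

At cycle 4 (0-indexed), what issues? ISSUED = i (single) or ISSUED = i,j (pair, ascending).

c0: i0 add.ALU  WAW r3
c1: i1+i2 or.ALU+sub.ALU  dual
c2: i3+i4 xor.ALU+blt.BR  dual
c3: i5 st.MEM  no-port MEM/MEM
c4: i6+i7 st.MEM+sub.ALU  dual
c5: i8+i9 or.ALU+ld.MEM  dual

ISSUED = 6,7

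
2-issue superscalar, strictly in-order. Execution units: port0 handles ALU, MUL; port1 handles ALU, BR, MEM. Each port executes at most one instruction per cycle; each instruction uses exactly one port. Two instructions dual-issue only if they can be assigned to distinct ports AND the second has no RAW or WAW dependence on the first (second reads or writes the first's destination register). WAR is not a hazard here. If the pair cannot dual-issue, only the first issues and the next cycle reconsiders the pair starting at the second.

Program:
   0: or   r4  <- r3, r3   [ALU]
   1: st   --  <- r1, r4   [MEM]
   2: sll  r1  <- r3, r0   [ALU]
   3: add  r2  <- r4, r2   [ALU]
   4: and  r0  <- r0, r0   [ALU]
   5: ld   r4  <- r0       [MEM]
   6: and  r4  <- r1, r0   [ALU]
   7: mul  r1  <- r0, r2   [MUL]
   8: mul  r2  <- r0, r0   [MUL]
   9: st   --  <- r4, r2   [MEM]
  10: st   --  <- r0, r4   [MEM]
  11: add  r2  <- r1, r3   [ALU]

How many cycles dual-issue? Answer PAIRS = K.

PAIRS = 4

t=0 i0:or ; RAW r4
t=1 i1/i2:st sll ; 2-wide
t=2 i3/i4:add and ; 2-wide
t=3 i5:ld ; WAW r4
t=4 i6/i7:and mul ; 2-wide
t=5 i8:mul ; RAW r2
t=6 i9:st ; no-port MEM/MEM
t=7 i10/i11:st add ; 2-wide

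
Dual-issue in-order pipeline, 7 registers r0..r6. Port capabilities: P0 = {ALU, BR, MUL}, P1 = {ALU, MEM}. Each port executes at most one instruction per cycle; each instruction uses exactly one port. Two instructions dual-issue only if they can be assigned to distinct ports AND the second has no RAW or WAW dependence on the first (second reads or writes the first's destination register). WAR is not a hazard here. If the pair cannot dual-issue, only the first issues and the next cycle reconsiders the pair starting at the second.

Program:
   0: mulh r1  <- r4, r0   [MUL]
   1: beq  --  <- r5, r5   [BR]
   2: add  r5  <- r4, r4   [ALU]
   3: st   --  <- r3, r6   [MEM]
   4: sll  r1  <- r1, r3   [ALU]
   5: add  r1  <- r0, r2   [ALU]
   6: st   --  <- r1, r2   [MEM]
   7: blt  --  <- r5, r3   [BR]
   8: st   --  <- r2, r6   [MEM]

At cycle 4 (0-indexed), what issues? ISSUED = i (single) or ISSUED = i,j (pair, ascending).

[0] i0  mulh  -- no-port MUL/BR
[1] i1/i2  beq add  -- pair
[2] i3/i4  st sll  -- pair
[3] i5  add  -- RAW r1
[4] i6/i7  st blt  -- pair
[5] i8  st  -- tail

ISSUED = 6,7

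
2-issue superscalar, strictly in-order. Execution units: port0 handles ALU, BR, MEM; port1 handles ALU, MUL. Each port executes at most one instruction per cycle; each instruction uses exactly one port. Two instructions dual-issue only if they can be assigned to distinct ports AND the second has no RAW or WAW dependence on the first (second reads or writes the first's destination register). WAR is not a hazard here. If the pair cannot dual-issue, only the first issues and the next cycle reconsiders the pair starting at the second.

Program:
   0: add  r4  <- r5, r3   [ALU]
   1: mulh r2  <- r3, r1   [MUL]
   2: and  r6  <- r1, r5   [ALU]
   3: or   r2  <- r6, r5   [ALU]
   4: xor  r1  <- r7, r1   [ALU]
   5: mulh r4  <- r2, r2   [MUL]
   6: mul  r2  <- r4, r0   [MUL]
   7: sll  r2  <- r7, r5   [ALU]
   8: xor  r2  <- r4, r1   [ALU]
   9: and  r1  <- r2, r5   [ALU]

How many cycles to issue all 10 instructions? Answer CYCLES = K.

[0] i0&i1  add.ALU/mulh.MUL  -- dual
[1] i2  and.ALU  -- RAW r6
[2] i3&i4  or.ALU/xor.ALU  -- dual
[3] i5  mulh.MUL  -- no-port MUL/MUL
[4] i6  mul.MUL  -- WAW r2
[5] i7  sll.ALU  -- WAW r2
[6] i8  xor.ALU  -- RAW r2
[7] i9  and.ALU  -- tail

CYCLES = 8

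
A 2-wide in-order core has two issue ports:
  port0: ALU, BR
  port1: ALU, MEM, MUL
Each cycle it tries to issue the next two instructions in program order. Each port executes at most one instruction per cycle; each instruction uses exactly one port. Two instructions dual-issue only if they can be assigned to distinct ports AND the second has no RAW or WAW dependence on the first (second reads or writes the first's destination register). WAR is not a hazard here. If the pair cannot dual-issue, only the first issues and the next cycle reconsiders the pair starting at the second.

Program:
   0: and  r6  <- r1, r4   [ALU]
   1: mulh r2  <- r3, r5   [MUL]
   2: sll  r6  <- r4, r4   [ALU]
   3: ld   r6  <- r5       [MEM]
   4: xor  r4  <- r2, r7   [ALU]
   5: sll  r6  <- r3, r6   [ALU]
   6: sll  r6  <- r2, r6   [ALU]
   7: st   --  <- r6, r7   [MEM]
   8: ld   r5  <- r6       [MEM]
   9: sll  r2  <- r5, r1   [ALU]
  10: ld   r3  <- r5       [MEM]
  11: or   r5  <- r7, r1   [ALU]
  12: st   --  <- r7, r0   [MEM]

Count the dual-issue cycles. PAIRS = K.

PAIRS = 4

t=0 i0&i1:and+mulh ; 2-wide
t=1 i2:sll ; WAW r6
t=2 i3&i4:ld+xor ; 2-wide
t=3 i5:sll ; RAW+WAW r6
t=4 i6:sll ; RAW r6
t=5 i7:st ; no-port MEM/MEM
t=6 i8:ld ; RAW r5
t=7 i9&i10:sll+ld ; 2-wide
t=8 i11&i12:or+st ; 2-wide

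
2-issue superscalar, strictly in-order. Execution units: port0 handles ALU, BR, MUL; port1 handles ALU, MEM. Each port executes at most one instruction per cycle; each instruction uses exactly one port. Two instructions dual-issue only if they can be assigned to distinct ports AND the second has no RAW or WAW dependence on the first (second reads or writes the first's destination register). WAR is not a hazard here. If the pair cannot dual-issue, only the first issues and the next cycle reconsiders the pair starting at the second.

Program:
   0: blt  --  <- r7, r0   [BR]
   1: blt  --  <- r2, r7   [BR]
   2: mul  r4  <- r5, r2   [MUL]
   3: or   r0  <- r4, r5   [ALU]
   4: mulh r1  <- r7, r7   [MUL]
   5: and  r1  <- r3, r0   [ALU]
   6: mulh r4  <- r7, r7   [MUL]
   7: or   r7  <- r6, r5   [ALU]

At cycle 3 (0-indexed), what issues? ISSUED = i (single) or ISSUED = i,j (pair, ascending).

[0] i0  blt.BR  -- no-port BR/BR
[1] i1  blt.BR  -- no-port BR/MUL
[2] i2  mul.MUL  -- RAW r4
[3] i3/i4  or.ALU mulh.MUL  -- pair
[4] i5/i6  and.ALU mulh.MUL  -- pair
[5] i7  or.ALU  -- tail

ISSUED = 3,4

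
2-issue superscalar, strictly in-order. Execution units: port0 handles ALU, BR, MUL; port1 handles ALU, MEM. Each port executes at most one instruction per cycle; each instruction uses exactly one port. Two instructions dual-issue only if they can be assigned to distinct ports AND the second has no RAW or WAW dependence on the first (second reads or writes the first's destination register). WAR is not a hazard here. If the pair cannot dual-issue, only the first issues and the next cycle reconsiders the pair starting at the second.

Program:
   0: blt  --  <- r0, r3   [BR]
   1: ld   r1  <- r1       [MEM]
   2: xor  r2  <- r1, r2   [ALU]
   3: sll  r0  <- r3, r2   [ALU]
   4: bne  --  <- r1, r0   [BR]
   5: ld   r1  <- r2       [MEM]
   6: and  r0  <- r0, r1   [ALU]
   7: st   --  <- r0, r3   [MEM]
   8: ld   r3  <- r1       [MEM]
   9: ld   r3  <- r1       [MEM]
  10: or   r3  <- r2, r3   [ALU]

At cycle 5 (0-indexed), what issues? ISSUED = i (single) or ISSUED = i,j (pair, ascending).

#0 head=0: blt.BR+ld.MEM i0+i1 pair
#1 head=2: xor.ALU i2 RAW r2
#2 head=3: sll.ALU i3 RAW r0
#3 head=4: bne.BR+ld.MEM i4+i5 pair
#4 head=6: and.ALU i6 RAW r0
#5 head=7: st.MEM i7 no-port MEM/MEM
#6 head=8: ld.MEM i8 no-port MEM/MEM
#7 head=9: ld.MEM i9 RAW+WAW r3
#8 head=10: or.ALU i10 tail

ISSUED = 7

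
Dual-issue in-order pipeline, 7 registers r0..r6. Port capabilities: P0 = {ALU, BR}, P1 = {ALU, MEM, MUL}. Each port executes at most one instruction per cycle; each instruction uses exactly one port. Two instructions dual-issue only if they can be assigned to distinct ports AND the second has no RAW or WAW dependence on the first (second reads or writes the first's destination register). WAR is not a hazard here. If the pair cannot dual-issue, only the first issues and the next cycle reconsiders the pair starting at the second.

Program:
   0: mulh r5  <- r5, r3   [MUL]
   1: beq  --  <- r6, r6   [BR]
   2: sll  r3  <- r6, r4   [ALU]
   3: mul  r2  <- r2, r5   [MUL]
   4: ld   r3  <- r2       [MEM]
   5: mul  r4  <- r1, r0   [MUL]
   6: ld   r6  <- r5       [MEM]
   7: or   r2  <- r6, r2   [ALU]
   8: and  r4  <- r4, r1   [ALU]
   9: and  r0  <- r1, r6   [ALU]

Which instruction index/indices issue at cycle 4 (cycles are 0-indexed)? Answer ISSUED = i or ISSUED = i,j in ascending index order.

0. mulh/beq @i0+i1  | dual
1. sll/mul @i2+i3  | dual
2. ld @i4  | no-port MEM/MUL
3. mul @i5  | no-port MUL/MEM
4. ld @i6  | RAW r6
5. or/and @i7+i8  | dual
6. and @i9  | tail

ISSUED = 6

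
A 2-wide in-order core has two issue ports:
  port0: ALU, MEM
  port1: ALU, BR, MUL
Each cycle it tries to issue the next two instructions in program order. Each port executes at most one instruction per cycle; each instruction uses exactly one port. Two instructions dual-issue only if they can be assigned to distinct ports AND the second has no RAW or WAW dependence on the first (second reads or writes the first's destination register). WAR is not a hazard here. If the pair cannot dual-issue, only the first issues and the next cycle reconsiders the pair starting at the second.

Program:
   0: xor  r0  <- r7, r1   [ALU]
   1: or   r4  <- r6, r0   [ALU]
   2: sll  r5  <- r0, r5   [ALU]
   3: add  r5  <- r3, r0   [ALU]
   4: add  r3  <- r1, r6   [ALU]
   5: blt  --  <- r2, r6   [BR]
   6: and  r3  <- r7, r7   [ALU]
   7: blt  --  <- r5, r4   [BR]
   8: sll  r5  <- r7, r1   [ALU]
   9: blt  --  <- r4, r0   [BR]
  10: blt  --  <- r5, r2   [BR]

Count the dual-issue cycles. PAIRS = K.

t=0 i0:xor.ALU ; RAW r0
t=1 i1,i2:or.ALU sll.ALU ; dual
t=2 i3,i4:add.ALU add.ALU ; dual
t=3 i5,i6:blt.BR and.ALU ; dual
t=4 i7,i8:blt.BR sll.ALU ; dual
t=5 i9:blt.BR ; no-port BR/BR
t=6 i10:blt.BR ; tail

PAIRS = 4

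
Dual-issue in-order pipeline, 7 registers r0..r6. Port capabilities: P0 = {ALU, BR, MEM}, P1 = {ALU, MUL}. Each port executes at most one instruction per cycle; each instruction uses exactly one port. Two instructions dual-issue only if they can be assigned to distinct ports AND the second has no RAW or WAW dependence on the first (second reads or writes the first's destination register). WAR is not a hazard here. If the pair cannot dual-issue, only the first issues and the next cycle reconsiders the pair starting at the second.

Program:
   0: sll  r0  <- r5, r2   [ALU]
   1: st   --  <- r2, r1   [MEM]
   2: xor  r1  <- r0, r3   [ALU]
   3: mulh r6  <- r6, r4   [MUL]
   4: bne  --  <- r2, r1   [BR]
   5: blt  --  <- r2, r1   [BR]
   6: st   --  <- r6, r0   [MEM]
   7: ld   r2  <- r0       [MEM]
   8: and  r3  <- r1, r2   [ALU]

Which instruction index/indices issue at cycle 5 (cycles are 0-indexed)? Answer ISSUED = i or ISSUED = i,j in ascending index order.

t=0 i0+i1:sll.ALU;st.MEM ; dual
t=1 i2+i3:xor.ALU;mulh.MUL ; dual
t=2 i4:bne.BR ; no-port BR/BR
t=3 i5:blt.BR ; no-port BR/MEM
t=4 i6:st.MEM ; no-port MEM/MEM
t=5 i7:ld.MEM ; RAW r2
t=6 i8:and.ALU ; tail

ISSUED = 7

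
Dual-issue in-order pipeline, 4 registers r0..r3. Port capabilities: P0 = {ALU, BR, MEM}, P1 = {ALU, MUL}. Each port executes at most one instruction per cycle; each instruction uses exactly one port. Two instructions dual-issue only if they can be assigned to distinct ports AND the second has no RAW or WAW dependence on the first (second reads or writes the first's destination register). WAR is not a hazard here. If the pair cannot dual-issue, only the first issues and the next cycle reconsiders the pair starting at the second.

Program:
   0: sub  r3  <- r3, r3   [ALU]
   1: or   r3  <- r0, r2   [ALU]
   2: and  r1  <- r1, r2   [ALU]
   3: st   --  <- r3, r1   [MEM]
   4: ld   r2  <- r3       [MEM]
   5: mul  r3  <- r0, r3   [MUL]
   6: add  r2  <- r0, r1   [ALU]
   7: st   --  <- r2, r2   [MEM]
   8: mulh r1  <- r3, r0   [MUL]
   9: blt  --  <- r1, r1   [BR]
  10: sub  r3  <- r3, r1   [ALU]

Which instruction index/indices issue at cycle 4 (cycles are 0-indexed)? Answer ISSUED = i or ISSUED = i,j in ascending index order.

0. sub.ALU @i0  | WAW r3
1. or.ALU+and.ALU @i1,i2  | pair
2. st.MEM @i3  | no-port MEM/MEM
3. ld.MEM+mul.MUL @i4,i5  | pair
4. add.ALU @i6  | RAW r2
5. st.MEM+mulh.MUL @i7,i8  | pair
6. blt.BR+sub.ALU @i9,i10  | pair

ISSUED = 6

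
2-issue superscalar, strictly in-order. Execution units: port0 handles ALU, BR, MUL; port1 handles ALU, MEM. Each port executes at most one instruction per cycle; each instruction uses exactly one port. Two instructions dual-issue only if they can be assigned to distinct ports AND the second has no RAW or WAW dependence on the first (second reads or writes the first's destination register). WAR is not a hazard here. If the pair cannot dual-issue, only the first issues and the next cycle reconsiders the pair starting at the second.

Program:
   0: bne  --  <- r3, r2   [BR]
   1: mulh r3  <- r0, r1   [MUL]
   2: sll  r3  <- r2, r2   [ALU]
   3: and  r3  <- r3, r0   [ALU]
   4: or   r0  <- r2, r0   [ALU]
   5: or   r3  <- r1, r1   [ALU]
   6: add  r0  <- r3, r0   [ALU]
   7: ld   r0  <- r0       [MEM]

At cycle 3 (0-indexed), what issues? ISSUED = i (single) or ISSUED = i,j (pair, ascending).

ISSUED = 3,4

#0 head=0: bne i0 no-port BR/MUL
#1 head=1: mulh i1 WAW r3
#2 head=2: sll i2 RAW+WAW r3
#3 head=3: and+or i3&i4 pair
#4 head=5: or i5 RAW r3
#5 head=6: add i6 RAW+WAW r0
#6 head=7: ld i7 tail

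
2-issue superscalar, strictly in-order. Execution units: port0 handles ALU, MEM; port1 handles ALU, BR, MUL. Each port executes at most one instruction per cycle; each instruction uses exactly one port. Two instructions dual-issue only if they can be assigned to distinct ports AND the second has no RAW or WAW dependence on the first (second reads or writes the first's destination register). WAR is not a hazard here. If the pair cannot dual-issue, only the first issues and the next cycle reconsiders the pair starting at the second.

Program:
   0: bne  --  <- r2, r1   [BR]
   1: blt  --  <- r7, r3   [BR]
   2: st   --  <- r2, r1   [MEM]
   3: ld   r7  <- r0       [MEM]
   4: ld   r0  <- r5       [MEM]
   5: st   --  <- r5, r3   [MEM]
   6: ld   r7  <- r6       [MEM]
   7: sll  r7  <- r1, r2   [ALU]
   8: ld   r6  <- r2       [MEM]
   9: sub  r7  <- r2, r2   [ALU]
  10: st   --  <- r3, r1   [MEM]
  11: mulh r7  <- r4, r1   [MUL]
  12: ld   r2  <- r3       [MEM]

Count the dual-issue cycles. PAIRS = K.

c0: i0 bne.BR  no-port BR/BR
c1: i1&i2 blt.BR st.MEM  2-wide
c2: i3 ld.MEM  no-port MEM/MEM
c3: i4 ld.MEM  no-port MEM/MEM
c4: i5 st.MEM  no-port MEM/MEM
c5: i6 ld.MEM  WAW r7
c6: i7&i8 sll.ALU ld.MEM  2-wide
c7: i9&i10 sub.ALU st.MEM  2-wide
c8: i11&i12 mulh.MUL ld.MEM  2-wide

PAIRS = 4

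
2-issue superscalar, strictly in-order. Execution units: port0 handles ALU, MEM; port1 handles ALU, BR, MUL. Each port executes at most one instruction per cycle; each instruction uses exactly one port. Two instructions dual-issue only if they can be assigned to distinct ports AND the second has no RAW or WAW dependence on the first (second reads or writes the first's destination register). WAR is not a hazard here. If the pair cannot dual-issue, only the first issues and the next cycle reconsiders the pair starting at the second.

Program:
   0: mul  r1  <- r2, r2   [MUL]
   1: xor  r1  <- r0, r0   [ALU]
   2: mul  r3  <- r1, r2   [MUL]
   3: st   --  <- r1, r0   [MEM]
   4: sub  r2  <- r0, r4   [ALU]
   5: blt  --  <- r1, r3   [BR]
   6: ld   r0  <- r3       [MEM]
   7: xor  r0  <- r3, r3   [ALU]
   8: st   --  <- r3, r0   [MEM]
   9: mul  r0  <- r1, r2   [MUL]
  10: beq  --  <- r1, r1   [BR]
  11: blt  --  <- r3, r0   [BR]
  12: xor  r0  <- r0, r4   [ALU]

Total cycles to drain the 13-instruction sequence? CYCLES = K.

c0: i0 mul  WAW r1
c1: i1 xor  RAW r1
c2: i2&i3 mul st  pair
c3: i4&i5 sub blt  pair
c4: i6 ld  WAW r0
c5: i7 xor  RAW r0
c6: i8&i9 st mul  pair
c7: i10 beq  no-port BR/BR
c8: i11&i12 blt xor  pair

CYCLES = 9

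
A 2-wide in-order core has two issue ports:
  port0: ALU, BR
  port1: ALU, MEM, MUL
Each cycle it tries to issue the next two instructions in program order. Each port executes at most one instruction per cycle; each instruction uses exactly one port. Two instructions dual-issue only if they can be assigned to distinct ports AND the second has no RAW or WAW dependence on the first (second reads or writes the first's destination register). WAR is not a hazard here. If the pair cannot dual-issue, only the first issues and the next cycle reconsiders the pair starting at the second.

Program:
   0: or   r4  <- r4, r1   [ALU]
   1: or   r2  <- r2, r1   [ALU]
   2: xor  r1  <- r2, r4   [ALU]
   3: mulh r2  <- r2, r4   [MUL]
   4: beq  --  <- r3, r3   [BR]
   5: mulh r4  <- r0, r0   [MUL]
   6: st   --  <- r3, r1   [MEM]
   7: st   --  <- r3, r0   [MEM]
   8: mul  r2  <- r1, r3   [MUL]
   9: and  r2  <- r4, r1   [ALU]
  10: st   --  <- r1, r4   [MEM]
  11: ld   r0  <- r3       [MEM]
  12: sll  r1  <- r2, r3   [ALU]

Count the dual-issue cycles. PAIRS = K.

PAIRS = 5

0. or or @i0,i1  | dual
1. xor mulh @i2,i3  | dual
2. beq mulh @i4,i5  | dual
3. st @i6  | no-port MEM/MEM
4. st @i7  | no-port MEM/MUL
5. mul @i8  | WAW r2
6. and st @i9,i10  | dual
7. ld sll @i11,i12  | dual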